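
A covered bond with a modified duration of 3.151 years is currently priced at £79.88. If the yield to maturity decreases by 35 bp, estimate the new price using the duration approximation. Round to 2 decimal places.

Duration approximation: ΔP/P ≈ -D_mod · Δy = -3.151 × (-0.0035) = +0.0110285.
New price ≈ 79.88 × (1 + 0.0110285) = 80.76095658.

£80.76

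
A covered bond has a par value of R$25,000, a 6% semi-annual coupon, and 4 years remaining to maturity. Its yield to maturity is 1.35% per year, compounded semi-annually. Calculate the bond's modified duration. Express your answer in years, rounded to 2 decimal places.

Periodic yield y = 0.00675. First find Macaulay duration:
  t   CF        PV=CF/(1+0.00675)^t    t·PV
  1       750.00       744.9714       744.9714
  2       750.00       739.9766     1,479.9532
  3       750.00       735.0152     2,205.0457
  4       750.00       730.0872     2,920.3486
  5       750.00       725.1921     3,625.9606
  6       750.00       720.3299     4,321.9793
  7       750.00       715.5003     5,008.5018
  8    25,750.00    24,400.8035   195,206.4278
  Σ                 29,511.8762   215,513.1885
P = 29,511.8762; Macaulay duration = 215,513.1885 / 29,511.8762 = 7.30259 half-year periods = 3.65130 years.
Modified duration = D_Mac / (1 + y) = 3.65130 / 1.00675 = 3.62681 years.

3.63 years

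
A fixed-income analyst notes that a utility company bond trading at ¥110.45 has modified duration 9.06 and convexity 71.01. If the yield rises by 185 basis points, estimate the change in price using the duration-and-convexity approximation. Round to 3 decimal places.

-¥17.170

Duration effect: -D_mod·Δy = -9.06 × (+0.0185) = -0.167610
Convexity effect: ½·C·(Δy)² = 0.5 × 71.01 × (0.0185)² = +0.01215158625
ΔP/P ≈ -0.167610 + 0.01215158625 = -0.15545841375
ΔP ≈ 110.45 × (-0.15545841375) = -17.1703817986875.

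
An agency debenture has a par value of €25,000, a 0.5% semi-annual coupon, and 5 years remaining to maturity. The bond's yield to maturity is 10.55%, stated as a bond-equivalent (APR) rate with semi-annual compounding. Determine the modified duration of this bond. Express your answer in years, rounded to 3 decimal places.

4.677 years

Periodic yield y = 0.05275. First find Macaulay duration:
  t   CF        PV=CF/(1+0.05275)^t    t·PV
  1        62.50        59.3683        59.3683
  2        62.50        56.3936       112.7871
  3        62.50        53.5679       160.7036
  4        62.50        50.8837       203.5350
  5        62.50        48.3341       241.6706
  6        62.50        45.9122       275.4735
  7        62.50        43.6117       305.2821
  8        62.50        41.4265       331.4118
  9        62.50        39.3507       354.1565
  10   25,062.50    14,988.9734   149,889.7341
  Σ                 15,427.8222   151,934.1225
P = 15,427.8222; Macaulay duration = 151,934.1225 / 15,427.8222 = 9.84806 half-year periods = 4.92403 years.
Modified duration = D_Mac / (1 + y) = 4.92403 / 1.05275 = 4.67730 years.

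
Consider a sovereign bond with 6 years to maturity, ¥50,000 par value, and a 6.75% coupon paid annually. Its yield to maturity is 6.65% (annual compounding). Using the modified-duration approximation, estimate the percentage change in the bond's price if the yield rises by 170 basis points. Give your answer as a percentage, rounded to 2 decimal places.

Periodic yield y = 0.0665. Modified duration first:
  t   CF        PV=CF/(1+0.0665)^t    t·PV
  1     3,375.00     3,164.5570     3,164.5570
  2     3,375.00     2,967.2358     5,934.4716
  3     3,375.00     2,782.2183     8,346.6548
  4     3,375.00     2,608.7372    10,434.9490
  5     3,375.00     2,446.0734    12,230.3668
  6    53,375.00    36,272.1024   217,632.6146
  Σ                 50,240.9241   257,743.6137
P = 50,240.9241; D_Mac = 5.13015 yrs; D_mod = 5.13015/(1+0.0665) = 4.81027 yrs.
ΔP/P ≈ -D_mod · Δy = -4.81027 × (+0.017) = -0.081775 = -8.1775%.

-8.18%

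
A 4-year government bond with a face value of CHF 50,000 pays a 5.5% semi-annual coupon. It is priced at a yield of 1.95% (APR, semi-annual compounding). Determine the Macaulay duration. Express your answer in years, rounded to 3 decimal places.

Periodic yield y = 0.00975. Discount each cash flow and weight by its period:
  t   CF        PV=CF/(1+0.00975)^t    t·PV
  1     1,375.00     1,361.7232     1,361.7232
  2     1,375.00     1,348.5746     2,697.1492
  3     1,375.00     1,335.5530     4,006.6589
  4     1,375.00     1,322.6570     5,290.6282
  5     1,375.00     1,309.8857     6,549.4283
  6     1,375.00     1,297.2376     7,783.4256
  7     1,375.00     1,284.7117     8,992.9816
  8    51,375.00    47,538.0037   380,304.0296
  Σ                 56,798.3464   416,986.0246
Price P = Σ PV = 56,798.3464.
Macaulay duration = Σ(t·PV) / P = 416,986.0246 / 56,798.3464 = 7.34152 half-year periods.
In years: 7.34152 / 2 = 3.67076 years.

3.671 years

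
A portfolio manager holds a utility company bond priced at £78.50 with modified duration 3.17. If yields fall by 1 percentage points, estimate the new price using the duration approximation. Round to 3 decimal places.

Duration approximation: ΔP/P ≈ -D_mod · Δy = -3.17 × (-0.01) = +0.031700.
New price ≈ 78.50 × (1 + 0.031700) = 80.98845.

£80.988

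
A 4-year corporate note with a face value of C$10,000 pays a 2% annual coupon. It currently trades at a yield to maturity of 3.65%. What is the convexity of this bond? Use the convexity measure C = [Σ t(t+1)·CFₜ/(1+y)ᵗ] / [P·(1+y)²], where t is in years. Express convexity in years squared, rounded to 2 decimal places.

17.87

With y = 0.0365:
  t   CF        PV=CF/(1+0.0365)^t    t·PV        t(t+1)·PV
  1       200.00       192.9571       192.9571         385.9141
  2       200.00       186.1621       372.3243       1,116.9729
  3       200.00       179.6065       538.8195       2,155.2781
  4    10,200.00     8,837.3681    35,349.4725     176,747.3625
  Σ                  9,396.0938    36,453.5734     180,405.5276
P = 9,396.0938.
Convexity = Σ t(t+1)·PV / [P·(1+y)²] = 180,405.5276 / (9,396.0938 × 1.074332) = 17.87162.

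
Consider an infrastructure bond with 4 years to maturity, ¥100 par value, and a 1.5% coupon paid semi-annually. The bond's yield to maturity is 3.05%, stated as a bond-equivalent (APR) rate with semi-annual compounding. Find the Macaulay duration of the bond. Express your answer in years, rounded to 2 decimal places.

3.89 years

Periodic yield y = 0.01525. Discount each cash flow and weight by its period:
  t   CF        PV=CF/(1+0.01525)^t    t·PV
  1         0.75         0.7387         0.7387
  2         0.75         0.7276         1.4553
  3         0.75         0.7167         2.1501
  4         0.75         0.7059         2.8238
  5         0.75         0.6953         3.4767
  6         0.75         0.6849         4.1094
  7         0.75         0.6746         4.7222
  8       100.75        89.2609       714.0869
  Σ                     94.2047       733.5631
Price P = Σ PV = 94.2047.
Macaulay duration = Σ(t·PV) / P = 733.5631 / 94.2047 = 7.78690 half-year periods.
In years: 7.78690 / 2 = 3.89345 years.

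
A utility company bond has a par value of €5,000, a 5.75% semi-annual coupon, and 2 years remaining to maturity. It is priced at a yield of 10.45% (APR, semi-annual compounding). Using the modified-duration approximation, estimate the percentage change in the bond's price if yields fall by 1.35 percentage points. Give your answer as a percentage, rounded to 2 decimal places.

Periodic yield y = 0.05225. Modified duration first:
  t   CF        PV=CF/(1+0.05225)^t    t·PV
  1       143.75       136.6120       136.6120
  2       143.75       129.8285       259.6570
  3       143.75       123.3818       370.1454
  4     5,143.75     4,195.6970    16,782.7879
  Σ                  4,585.5193    17,549.2023
P = 4,585.5193; D_Mac = 3.82709 half-year periods = 1.91355 yrs; D_mod = 1.91355/(1+0.05225) = 1.81853 yrs.
ΔP/P ≈ -D_mod · Δy = -1.81853 × (-0.0135) = +0.024550 = +2.4550%.

+2.46%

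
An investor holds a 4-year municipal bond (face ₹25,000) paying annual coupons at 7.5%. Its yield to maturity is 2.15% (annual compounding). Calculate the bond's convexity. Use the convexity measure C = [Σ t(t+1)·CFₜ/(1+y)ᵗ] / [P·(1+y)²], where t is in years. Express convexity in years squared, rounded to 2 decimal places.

With y = 0.0215:
  t   CF        PV=CF/(1+0.0215)^t    t·PV        t(t+1)·PV
  1     1,875.00     1,835.5360     1,835.5360       3,671.0720
  2     1,875.00     1,796.9026     3,593.8051      10,781.4154
  3     1,875.00     1,759.0823     5,277.2469      21,108.9876
  4    26,875.00    24,682.8321    98,731.3284     493,656.6420
  Σ                 30,074.3530   109,437.9164     529,218.1170
P = 30,074.3530.
Convexity = Σ t(t+1)·PV / [P·(1+y)²] = 529,218.1170 / (30,074.3530 × 1.043462) = 16.86404.

16.86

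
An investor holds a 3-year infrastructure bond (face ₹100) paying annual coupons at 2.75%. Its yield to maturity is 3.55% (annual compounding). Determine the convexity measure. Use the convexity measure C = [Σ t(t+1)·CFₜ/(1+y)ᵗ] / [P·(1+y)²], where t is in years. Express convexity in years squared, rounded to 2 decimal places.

10.79

With y = 0.0355:
  t   CF        PV=CF/(1+0.0355)^t    t·PV        t(t+1)·PV
  1         2.75         2.6557         2.6557           5.3114
  2         2.75         2.5647         5.1294          15.3881
  3       102.75        92.5404       277.6213       1,110.4852
  Σ                     97.7608       285.4064       1,131.1847
P = 97.7608.
Convexity = Σ t(t+1)·PV / [P·(1+y)²] = 1,131.1847 / (97.7608 × 1.072260) = 10.79117.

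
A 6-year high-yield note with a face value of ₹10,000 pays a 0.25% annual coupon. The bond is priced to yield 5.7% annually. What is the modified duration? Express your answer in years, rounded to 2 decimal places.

Periodic yield y = 0.057. First find Macaulay duration:
  t   CF        PV=CF/(1+0.057)^t    t·PV
  1        25.00        23.6518        23.6518
  2        25.00        22.3764        44.7528
  3        25.00        21.1697        63.5092
  4        25.00        20.0281        80.1125
  5        25.00        18.9481        94.7404
  6    10,025.00     7,188.4368    43,130.6207
  Σ                  7,294.6109    43,437.3873
P = 7,294.6109; Macaulay duration = 43,437.3873 / 7,294.6109 = 5.95472 years.
Modified duration = D_Mac / (1 + y) = 5.95472 / 1.057 = 5.63361 years.

5.63 years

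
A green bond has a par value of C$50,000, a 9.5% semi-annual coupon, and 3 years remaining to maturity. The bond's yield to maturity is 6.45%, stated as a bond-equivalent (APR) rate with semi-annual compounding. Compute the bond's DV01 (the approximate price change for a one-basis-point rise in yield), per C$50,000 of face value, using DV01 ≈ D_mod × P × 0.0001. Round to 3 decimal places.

Periodic yield y = 0.03225.
  t   CF        PV=CF/(1+0.03225)^t    t·PV
  1     2,375.00     2,300.7992     2,300.7992
  2     2,375.00     2,228.9167     4,457.8333
  3     2,375.00     2,159.2799     6,477.8397
  4     2,375.00     2,091.8187     8,367.2749
  5     2,375.00     2,026.4652    10,132.3261
  6    52,375.00    43,292.7015   259,756.2088
  Σ                 54,099.9812   291,492.2821
P = 54,099.9812; D_Mac = 5.38803 half-year periods = 2.69401 yrs; D_mod = 2.60985 yrs.
DV01 ≈ 2.60985 × 54,099.9812 × 0.0001 = 14.119268.

C$14.119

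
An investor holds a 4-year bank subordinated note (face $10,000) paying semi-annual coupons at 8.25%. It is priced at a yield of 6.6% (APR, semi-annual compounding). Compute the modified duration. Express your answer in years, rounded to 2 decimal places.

3.39 years

Periodic yield y = 0.033. First find Macaulay duration:
  t   CF        PV=CF/(1+0.033)^t    t·PV
  1       412.50       399.3224       399.3224
  2       412.50       386.5657       773.1314
  3       412.50       374.2165     1,122.6496
  4       412.50       362.2619     1,449.0476
  5       412.50       350.6892     1,753.4458
  6       412.50       339.4861     2,036.9167
  7       412.50       328.6410     2,300.4868
  8    10,412.50     8,030.6822    64,245.4580
  Σ                 10,571.8650    74,080.4583
P = 10,571.8650; Macaulay duration = 74,080.4583 / 10,571.8650 = 7.00732 half-year periods = 3.50366 years.
Modified duration = D_Mac / (1 + y) = 3.50366 / 1.033 = 3.39173 years.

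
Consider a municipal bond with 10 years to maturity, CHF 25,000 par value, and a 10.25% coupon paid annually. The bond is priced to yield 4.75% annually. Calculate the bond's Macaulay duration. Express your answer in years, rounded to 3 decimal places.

Periodic yield y = 0.0475. Discount each cash flow and weight by its year:
  t   CF        PV=CF/(1+0.0475)^t    t·PV
  1     2,562.50     2,446.3007     2,446.3007
  2     2,562.50     2,335.3706     4,670.7412
  3     2,562.50     2,229.4708     6,688.4123
  4     2,562.50     2,128.3730     8,513.4921
  5     2,562.50     2,031.8597    10,159.2985
  6     2,562.50     1,939.7229    11,638.3372
  7     2,562.50     1,851.7641    12,962.3485
  8     2,562.50     1,767.7939    14,142.3509
  9     2,562.50     1,687.6314    15,188.6823
  10   27,562.50    17,329.1911   173,291.9108
  Σ                 35,747.4780   259,701.8744
Price P = Σ PV = 35,747.4780.
Macaulay duration = Σ(t·PV) / P = 259,701.8744 / 35,747.4780 = 7.26490 years.

7.265 years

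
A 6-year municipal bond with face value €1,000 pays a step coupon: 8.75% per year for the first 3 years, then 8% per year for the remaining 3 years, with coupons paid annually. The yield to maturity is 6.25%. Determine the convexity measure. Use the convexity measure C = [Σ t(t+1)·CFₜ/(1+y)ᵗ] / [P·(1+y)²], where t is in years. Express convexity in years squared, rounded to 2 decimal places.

28.90

With y = 0.0625:
  t   CF        PV=CF/(1+0.0625)^t    t·PV        t(t+1)·PV
  1        87.50        82.3529        82.3529         164.7059
  2        87.50        77.5087       155.0173         465.0519
  3        87.50        72.9493       218.8480         875.3918
  4        80.00        62.7732       251.0928       1,255.4639
  5        80.00        59.0807       295.4033       1,772.4196
  6     1,080.00       750.6718     4,504.0310      31,528.2172
  Σ                  1,105.3366     5,506.7453      36,061.2503
P = 1,105.3366.
Convexity = Σ t(t+1)·PV / [P·(1+y)²] = 36,061.2503 / (1,105.3366 × 1.128906) = 28.89937.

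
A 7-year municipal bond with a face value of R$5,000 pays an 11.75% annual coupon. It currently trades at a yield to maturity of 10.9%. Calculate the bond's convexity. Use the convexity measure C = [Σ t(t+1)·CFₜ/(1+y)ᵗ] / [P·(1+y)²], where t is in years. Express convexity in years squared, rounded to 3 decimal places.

With y = 0.109:
  t   CF        PV=CF/(1+0.109)^t    t·PV        t(t+1)·PV
  1       587.50       529.7565       529.7565       1,059.5131
  2       587.50       477.6885       955.3770       2,866.1310
  3       587.50       430.7380     1,292.2141       5,168.8565
  4       587.50       388.4022     1,553.6088       7,768.0441
  5       587.50       350.2274     1,751.1371      10,506.8225
  6       587.50       315.8047     1,894.8282      13,263.7975
  7     5,587.50     2,708.2996    18,958.0975     151,664.7802
  Σ                  5,200.9170    26,935.0193     192,297.9449
P = 5,200.9170.
Convexity = Σ t(t+1)·PV / [P·(1+y)²] = 192,297.9449 / (5,200.9170 × 1.229881) = 30.06295.

30.063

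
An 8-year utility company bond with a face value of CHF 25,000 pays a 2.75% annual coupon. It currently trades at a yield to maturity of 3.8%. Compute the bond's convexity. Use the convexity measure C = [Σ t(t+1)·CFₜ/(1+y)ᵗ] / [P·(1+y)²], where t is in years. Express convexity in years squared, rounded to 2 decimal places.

58.63

With y = 0.038:
  t   CF        PV=CF/(1+0.038)^t    t·PV        t(t+1)·PV
  1       687.50       662.3314       662.3314       1,324.6628
  2       687.50       638.0842     1,276.1684       3,828.5052
  3       687.50       614.7247     1,844.1740       7,376.6960
  4       687.50       592.2203     2,368.8812      11,844.4060
  5       687.50       570.5398     2,852.6989      17,116.1936
  6       687.50       549.6530     3,297.9178      23,085.4249
  7       687.50       529.5308     3,706.7156      29,653.7249
  8    25,687.50    19,060.8828   152,487.0624   1,372,383.5620
  Σ                 23,217.9669   168,495.9498   1,466,613.1754
P = 23,217.9669.
Convexity = Σ t(t+1)·PV / [P·(1+y)²] = 1,466,613.1754 / (23,217.9669 × 1.077444) = 58.62687.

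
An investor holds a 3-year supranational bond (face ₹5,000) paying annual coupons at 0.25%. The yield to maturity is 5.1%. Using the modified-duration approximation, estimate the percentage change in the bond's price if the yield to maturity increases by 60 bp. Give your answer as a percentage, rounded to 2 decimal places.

-1.71%

Periodic yield y = 0.051. Modified duration first:
  t   CF        PV=CF/(1+0.051)^t    t·PV
  1        12.50        11.8934        11.8934
  2        12.50        11.3163        22.6326
  3     5,012.50     4,317.6381    12,952.9143
  Σ                  4,340.8478    12,987.4403
P = 4,340.8478; D_Mac = 2.99191 yrs; D_mod = 2.99191/(1+0.051) = 2.84673 yrs.
ΔP/P ≈ -D_mod · Δy = -2.84673 × (+0.006) = -0.017080 = -1.7080%.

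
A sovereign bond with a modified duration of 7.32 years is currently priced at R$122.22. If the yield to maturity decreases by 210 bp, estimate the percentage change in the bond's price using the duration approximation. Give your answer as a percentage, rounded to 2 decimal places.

Duration approximation: ΔP/P ≈ -D_mod · Δy = -7.32 × (-0.021) = +0.153720.
As a percentage: +15.3720%.

+15.37%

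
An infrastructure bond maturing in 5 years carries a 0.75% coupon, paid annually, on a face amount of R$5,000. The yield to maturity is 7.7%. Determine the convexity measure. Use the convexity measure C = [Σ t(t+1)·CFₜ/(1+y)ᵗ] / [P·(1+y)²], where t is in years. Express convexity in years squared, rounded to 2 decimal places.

With y = 0.077:
  t   CF        PV=CF/(1+0.077)^t    t·PV        t(t+1)·PV
  1        37.50        34.8189        34.8189          69.6379
  2        37.50        32.3296        64.6591         193.9774
  3        37.50        30.0182        90.0545         360.2180
  4        37.50        27.8720       111.4881         557.4404
  5     5,037.50     3,476.4544    17,382.2722     104,293.6333
  Σ                  3,601.4931    17,683.2929     105,474.9070
P = 3,601.4931.
Convexity = Σ t(t+1)·PV / [P·(1+y)²] = 105,474.9070 / (3,601.4931 × 1.159929) = 25.24848.

25.25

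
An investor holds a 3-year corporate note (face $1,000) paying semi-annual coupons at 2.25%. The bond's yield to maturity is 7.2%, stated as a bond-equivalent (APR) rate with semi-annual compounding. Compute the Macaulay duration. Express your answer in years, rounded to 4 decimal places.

2.9105 years

Periodic yield y = 0.036. Discount each cash flow and weight by its period:
  t   CF        PV=CF/(1+0.036)^t    t·PV
  1        11.25        10.8591        10.8591
  2        11.25        10.4817        20.9635
  3        11.25        10.1175        30.3525
  4        11.25         9.7659        39.0637
  5        11.25         9.4266        47.1329
  6     1,011.25       817.8996     4,907.3977
  Σ                    868.5504     5,055.7693
Price P = Σ PV = 868.5504.
Macaulay duration = Σ(t·PV) / P = 5,055.7693 / 868.5504 = 5.82093 half-year periods.
In years: 5.82093 / 2 = 2.91046 years.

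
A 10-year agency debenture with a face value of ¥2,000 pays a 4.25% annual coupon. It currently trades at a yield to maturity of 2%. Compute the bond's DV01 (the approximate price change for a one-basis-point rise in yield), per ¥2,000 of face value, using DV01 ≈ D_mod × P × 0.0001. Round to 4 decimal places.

¥2.0080

Periodic yield y = 0.02.
  t   CF        PV=CF/(1+0.02)^t    t·PV
  1        85.00        83.3333        83.3333
  2        85.00        81.6993       163.3987
  3        85.00        80.0974       240.2922
  4        85.00        78.5269       314.1074
  5        85.00        76.9871       384.9356
  6        85.00        75.4776       452.8654
  7        85.00        73.9976       517.9833
  8        85.00        72.5467       580.3735
  9        85.00        71.1242       640.1178
  10    2,085.00     1,710.4262    17,104.2621
  Σ                  2,404.2163    20,481.6693
P = 2,404.2163; D_Mac = 8.51906 yrs; D_mod = 8.35202 yrs.
DV01 ≈ 8.35202 × 2,404.2163 × 0.0001 = 2.008007.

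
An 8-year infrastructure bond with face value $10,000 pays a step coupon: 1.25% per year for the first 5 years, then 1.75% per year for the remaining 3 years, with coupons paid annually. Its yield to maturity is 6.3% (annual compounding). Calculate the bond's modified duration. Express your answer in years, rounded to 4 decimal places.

Periodic yield y = 0.063. First find Macaulay duration:
  t   CF        PV=CF/(1+0.063)^t    t·PV
  1       125.00       117.5917       117.5917
  2       125.00       110.6225       221.2450
  3       125.00       104.0663       312.1990
  4       125.00        97.8987       391.5948
  5       125.00        92.0966       460.4831
  6       175.00       121.2938       727.7626
  7       175.00       114.1051       798.7360
  8    10,175.00     6,241.2029    49,929.6232
  Σ                  6,998.8777    52,959.2354
P = 6,998.8777; Macaulay duration = 52,959.2354 / 6,998.8777 = 7.56682 years.
Modified duration = D_Mac / (1 + y) = 7.56682 / 1.063 = 7.11836 years.

7.1184 years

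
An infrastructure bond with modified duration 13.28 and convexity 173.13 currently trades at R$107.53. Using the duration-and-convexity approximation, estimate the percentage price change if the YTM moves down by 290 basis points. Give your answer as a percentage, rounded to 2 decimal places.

Duration effect: -D_mod·Δy = -13.28 × (-0.029) = +0.385120
Convexity effect: ½·C·(Δy)² = 0.5 × 173.13 × (-0.029)² = +0.072801165
ΔP/P ≈ +0.385120 + 0.072801165 = +0.457921165
= +45.7921165%.

+45.79%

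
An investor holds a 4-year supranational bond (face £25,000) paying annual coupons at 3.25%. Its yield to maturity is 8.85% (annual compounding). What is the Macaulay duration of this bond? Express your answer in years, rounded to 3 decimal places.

Periodic yield y = 0.0885. Discount each cash flow and weight by its year:
  t   CF        PV=CF/(1+0.0885)^t    t·PV
  1       812.50       746.4401       746.4401
  2       812.50       685.7511     1,371.5022
  3       812.50       629.9964     1,889.9892
  4    25,812.50    18,387.2311    73,548.9246
  Σ                 20,449.4187    77,556.8560
Price P = Σ PV = 20,449.4187.
Macaulay duration = Σ(t·PV) / P = 77,556.8560 / 20,449.4187 = 3.79262 years.

3.793 years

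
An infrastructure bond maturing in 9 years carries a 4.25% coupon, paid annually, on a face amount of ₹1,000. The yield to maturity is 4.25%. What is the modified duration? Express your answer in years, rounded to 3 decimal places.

Periodic yield y = 0.0425. First find Macaulay duration:
  t   CF        PV=CF/(1+0.0425)^t    t·PV
  1        42.50        40.7674        40.7674
  2        42.50        39.1054        78.2108
  3        42.50        37.5112       112.5335
  4        42.50        35.9819       143.9278
  5        42.50        34.5151       172.5753
  6        42.50        33.1080       198.6478
  7        42.50        31.7582       222.3077
  8        42.50        30.4635       243.7083
  9     1,042.50       716.7893     6,451.1034
  Σ                  1,000.0000     7,663.7821
P = 1,000.0000; Macaulay duration = 7,663.7821 / 1,000.0000 = 7.66378 years.
Modified duration = D_Mac / (1 + y) = 7.66378 / 1.0425 = 7.35135 years.

7.351 years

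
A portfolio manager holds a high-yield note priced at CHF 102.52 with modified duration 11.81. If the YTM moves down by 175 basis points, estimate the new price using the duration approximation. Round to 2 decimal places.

Duration approximation: ΔP/P ≈ -D_mod · Δy = -11.81 × (-0.0175) = +0.206675.
New price ≈ 102.52 × (1 + 0.206675) = 123.708321.

CHF 123.71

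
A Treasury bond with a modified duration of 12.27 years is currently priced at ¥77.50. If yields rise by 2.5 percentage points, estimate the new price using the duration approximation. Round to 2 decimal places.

Duration approximation: ΔP/P ≈ -D_mod · Δy = -12.27 × (+0.025) = -0.306750.
New price ≈ 77.50 × (1 - 0.306750) = 53.726875.

¥53.73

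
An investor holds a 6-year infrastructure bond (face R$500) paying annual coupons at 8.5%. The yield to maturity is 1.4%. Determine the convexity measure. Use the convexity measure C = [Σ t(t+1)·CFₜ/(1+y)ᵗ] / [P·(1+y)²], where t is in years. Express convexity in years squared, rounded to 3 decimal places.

With y = 0.014:
  t   CF        PV=CF/(1+0.014)^t    t·PV        t(t+1)·PV
  1        42.50        41.9132        41.9132          83.8264
  2        42.50        41.3345        82.6691         248.0072
  3        42.50        40.7638       122.2915         489.1661
  4        42.50        40.2010       160.8041         804.0205
  5        42.50        39.6460       198.2299       1,189.3794
  6       542.50       499.0821     2,994.4927      20,961.4491
  Σ                    702.9407     3,600.4005      23,775.8486
P = 702.9407.
Convexity = Σ t(t+1)·PV / [P·(1+y)²] = 23,775.8486 / (702.9407 × 1.028196) = 32.89587.

32.896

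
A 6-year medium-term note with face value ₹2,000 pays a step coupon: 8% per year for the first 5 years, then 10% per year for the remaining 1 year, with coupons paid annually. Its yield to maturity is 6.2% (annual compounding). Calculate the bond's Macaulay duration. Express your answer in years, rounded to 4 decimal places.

5.0510 years

Periodic yield y = 0.062. Discount each cash flow and weight by its year:
  t   CF        PV=CF/(1+0.062)^t    t·PV
  1       160.00       150.6591       150.6591
  2       160.00       141.8636       283.7272
  3       160.00       133.5815       400.7446
  4       160.00       125.7830       503.1320
  5       160.00       118.4397       592.1986
  6     2,200.00     1,533.4710     9,200.8263
  Σ                  2,203.7980    11,131.2878
Price P = Σ PV = 2,203.7980.
Macaulay duration = Σ(t·PV) / P = 11,131.2878 / 2,203.7980 = 5.05096 years.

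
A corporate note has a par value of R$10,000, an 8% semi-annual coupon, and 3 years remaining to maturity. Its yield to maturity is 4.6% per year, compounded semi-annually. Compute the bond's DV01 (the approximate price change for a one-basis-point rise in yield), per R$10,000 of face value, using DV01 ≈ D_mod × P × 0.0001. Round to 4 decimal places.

R$2.9308

Periodic yield y = 0.023.
  t   CF        PV=CF/(1+0.023)^t    t·PV
  1       400.00       391.0068       391.0068
  2       400.00       382.2159       764.4318
  3       400.00       373.6226     1,120.8677
  4       400.00       365.2224     1,460.8898
  5       400.00       357.0112     1,785.0559
  6    10,400.00     9,073.5981    54,441.5884
  Σ                 10,942.6770    59,963.8403
P = 10,942.6770; D_Mac = 5.47981 half-year periods = 2.73991 yrs; D_mod = 2.67831 yrs.
DV01 ≈ 2.67831 × 10,942.6770 × 0.0001 = 2.930784.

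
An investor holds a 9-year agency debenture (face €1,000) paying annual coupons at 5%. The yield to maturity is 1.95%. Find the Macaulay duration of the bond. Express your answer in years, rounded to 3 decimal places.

7.648 years

Periodic yield y = 0.0195. Discount each cash flow and weight by its year:
  t   CF        PV=CF/(1+0.0195)^t    t·PV
  1        50.00        49.0436        49.0436
  2        50.00        48.1056        96.2112
  3        50.00        47.1855       141.5564
  4        50.00        46.2830       185.1318
  5        50.00        45.3977       226.9885
  6        50.00        44.5294       267.1763
  7        50.00        43.6777       305.7436
  8        50.00        42.8422       342.7379
  9     1,050.00       882.4787     7,942.3082
  Σ                  1,249.5433     9,556.8976
Price P = Σ PV = 1,249.5433.
Macaulay duration = Σ(t·PV) / P = 9,556.8976 / 1,249.5433 = 7.64831 years.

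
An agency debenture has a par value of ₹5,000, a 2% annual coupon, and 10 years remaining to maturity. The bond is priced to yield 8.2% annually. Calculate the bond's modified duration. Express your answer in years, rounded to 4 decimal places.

8.1664 years

Periodic yield y = 0.082. First find Macaulay duration:
  t   CF        PV=CF/(1+0.082)^t    t·PV
  1       100.00        92.4214        92.4214
  2       100.00        85.4172       170.8345
  3       100.00        78.9438       236.8315
  4       100.00        72.9610       291.8441
  5       100.00        67.4316       337.1582
  6       100.00        62.3213       373.9277
  7       100.00        57.5982       403.1876
  8       100.00        53.2331       425.8650
  9       100.00        49.1988       442.7893
  10    5,100.00     2,318.9830    23,189.8302
  Σ                  2,938.5097    25,964.6896
P = 2,938.5097; Macaulay duration = 25,964.6896 / 2,938.5097 = 8.83601 years.
Modified duration = D_Mac / (1 + y) = 8.83601 / 1.082 = 8.16636 years.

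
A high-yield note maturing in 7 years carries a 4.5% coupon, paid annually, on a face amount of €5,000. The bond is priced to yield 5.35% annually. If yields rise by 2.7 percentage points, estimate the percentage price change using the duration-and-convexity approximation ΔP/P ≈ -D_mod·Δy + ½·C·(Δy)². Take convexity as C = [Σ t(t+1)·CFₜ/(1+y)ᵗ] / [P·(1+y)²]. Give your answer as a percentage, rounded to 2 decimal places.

-14.18%

With y = 0.0535:
  t   CF        PV=CF/(1+0.0535)^t    t·PV        t(t+1)·PV
  1       225.00       213.5738       213.5738         427.1476
  2       225.00       202.7279       405.4557       1,216.3672
  3       225.00       192.4327       577.2981       2,309.1925
  4       225.00       182.6604       730.6415       3,653.2076
  5       225.00       173.3843       866.9216       5,201.5296
  6       225.00       164.5793       987.4760       6,912.3317
  7     5,225.00     3,627.8098    25,394.6689     203,157.3514
  Σ                  4,757.1682    29,176.0357     222,877.1276
P = 4,757.1682; D_Mac = 6.13307 yrs; D_mod = 5.82161 yrs; C = 42.21316.
Duration effect: -5.82161 × (+0.027) = -0.157184
Convexity effect: 0.5 × 42.21316 × (0.027)² = +0.0153867
ΔP/P ≈ -0.157184 + 0.0153867 = -0.141797 = -14.1797%.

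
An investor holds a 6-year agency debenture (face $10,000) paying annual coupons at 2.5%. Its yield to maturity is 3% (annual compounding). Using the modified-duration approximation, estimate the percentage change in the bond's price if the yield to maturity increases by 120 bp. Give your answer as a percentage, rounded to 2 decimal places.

-6.57%

Periodic yield y = 0.03. Modified duration first:
  t   CF        PV=CF/(1+0.03)^t    t·PV
  1       250.00       242.7184       242.7184
  2       250.00       235.6490       471.2980
  3       250.00       228.7854       686.3562
  4       250.00       222.1218       888.4870
  5       250.00       215.6522     1,078.2610
  6    10,250.00     8,584.2136    51,505.2818
  Σ                  9,729.1404    54,872.4025
P = 9,729.1404; D_Mac = 5.64001 yrs; D_mod = 5.64001/(1+0.03) = 5.47573 yrs.
ΔP/P ≈ -D_mod · Δy = -5.47573 × (+0.012) = -0.065709 = -6.5709%.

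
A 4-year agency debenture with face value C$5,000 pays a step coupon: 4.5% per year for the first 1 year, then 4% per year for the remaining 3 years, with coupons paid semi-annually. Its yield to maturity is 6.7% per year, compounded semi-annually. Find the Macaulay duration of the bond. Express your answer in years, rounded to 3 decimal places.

3.704 years

Periodic yield y = 0.0335. Discount each cash flow and weight by its period:
  t   CF        PV=CF/(1+0.0335)^t    t·PV
  1       112.50       108.8534       108.8534
  2       112.50       105.3250       210.6500
  3       100.00        90.5876       271.7627
  4       100.00        87.6512       350.6050
  5       100.00        84.8101       424.0505
  6       100.00        82.0611       492.3664
  7       100.00        79.4011       555.8078
  8     5,100.00     3,918.1975    31,345.5804
  Σ                  4,556.8871    33,759.6762
Price P = Σ PV = 4,556.8871.
Macaulay duration = Σ(t·PV) / P = 33,759.6762 / 4,556.8871 = 7.40850 half-year periods.
In years: 7.40850 / 2 = 3.70425 years.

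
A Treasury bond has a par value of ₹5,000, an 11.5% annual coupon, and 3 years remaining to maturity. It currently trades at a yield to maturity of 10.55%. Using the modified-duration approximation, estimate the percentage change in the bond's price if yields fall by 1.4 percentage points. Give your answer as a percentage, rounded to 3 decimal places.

Periodic yield y = 0.1055. Modified duration first:
  t   CF        PV=CF/(1+0.1055)^t    t·PV
  1       575.00       520.1266       520.1266
  2       575.00       470.4899       940.9799
  3     5,575.00     4,126.3744    12,379.1232
  Σ                  5,116.9910    13,840.2298
P = 5,116.9910; D_Mac = 2.70476 yrs; D_mod = 2.70476/(1+0.1055) = 2.44664 yrs.
ΔP/P ≈ -D_mod · Δy = -2.44664 × (-0.014) = +0.034253 = +3.4253%.

+3.425%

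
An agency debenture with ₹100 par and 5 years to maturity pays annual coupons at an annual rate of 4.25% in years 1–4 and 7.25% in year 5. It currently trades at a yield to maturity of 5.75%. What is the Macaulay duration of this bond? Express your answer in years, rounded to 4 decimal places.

Periodic yield y = 0.0575. Discount each cash flow and weight by its year:
  t   CF        PV=CF/(1+0.0575)^t    t·PV
  1         4.25         4.0189         4.0189
  2         4.25         3.8004         7.6008
  3         4.25         3.5937        10.7812
  4         4.25         3.3983        13.5934
  5       107.25        81.0953       405.4763
  Σ                     95.9066       441.4706
Price P = Σ PV = 95.9066.
Macaulay duration = Σ(t·PV) / P = 441.4706 / 95.9066 = 4.60313 years.

4.6031 years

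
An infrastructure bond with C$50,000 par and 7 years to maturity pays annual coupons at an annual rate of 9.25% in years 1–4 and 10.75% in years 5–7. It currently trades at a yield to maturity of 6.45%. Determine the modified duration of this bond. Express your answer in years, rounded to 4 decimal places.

5.2410 years

Periodic yield y = 0.0645. First find Macaulay duration:
  t   CF        PV=CF/(1+0.0645)^t    t·PV
  1     4,625.00     4,344.7628     4,344.7628
  2     4,625.00     4,081.5057     8,163.0114
  3     4,625.00     3,834.1998    11,502.5994
  4     4,625.00     3,601.8786    14,407.5145
  5     5,375.00     3,932.3317    19,661.6583
  6     5,375.00     3,694.0645    22,164.3870
  7    55,375.00    35,751.4844   250,260.3910
  Σ                 59,240.2275   330,504.3244
P = 59,240.2275; Macaulay duration = 330,504.3244 / 59,240.2275 = 5.57905 years.
Modified duration = D_Mac / (1 + y) = 5.57905 / 1.0645 = 5.24101 years.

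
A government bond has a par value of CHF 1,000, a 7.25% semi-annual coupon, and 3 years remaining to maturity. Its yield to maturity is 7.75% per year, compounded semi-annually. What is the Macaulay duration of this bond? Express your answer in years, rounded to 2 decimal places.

2.75 years

Periodic yield y = 0.03875. Discount each cash flow and weight by its period:
  t   CF        PV=CF/(1+0.03875)^t    t·PV
  1        36.25        34.8977        34.8977
  2        36.25        33.5959        67.1917
  3        36.25        32.3426        97.0278
  4        36.25        31.1361       124.5443
  5        36.25        29.9746       149.8728
  6     1,036.25       824.8943     4,949.3660
  Σ                    986.8412     5,422.9004
Price P = Σ PV = 986.8412.
Macaulay duration = Σ(t·PV) / P = 5,422.9004 / 986.8412 = 5.49521 half-year periods.
In years: 5.49521 / 2 = 2.74761 years.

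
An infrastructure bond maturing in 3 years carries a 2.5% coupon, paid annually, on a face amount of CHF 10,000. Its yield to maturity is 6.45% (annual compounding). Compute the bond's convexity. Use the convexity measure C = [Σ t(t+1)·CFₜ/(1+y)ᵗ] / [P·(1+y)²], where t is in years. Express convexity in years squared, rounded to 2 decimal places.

With y = 0.0645:
  t   CF        PV=CF/(1+0.0645)^t    t·PV        t(t+1)·PV
  1       250.00       234.8520       234.8520         469.7041
  2       250.00       220.6219       441.2439       1,323.7316
  3    10,250.00     8,497.4158    25,492.2473     101,968.9892
  Σ                  8,952.8897    26,168.3432     103,762.4248
P = 8,952.8897.
Convexity = Σ t(t+1)·PV / [P·(1+y)²] = 103,762.4248 / (8,952.8897 × 1.133160) = 10.22788.

10.23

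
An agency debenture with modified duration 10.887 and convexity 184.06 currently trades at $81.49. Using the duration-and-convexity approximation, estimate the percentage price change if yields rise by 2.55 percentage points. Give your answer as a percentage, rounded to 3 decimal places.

Duration effect: -D_mod·Δy = -10.887 × (+0.0255) = -0.2776185
Convexity effect: ½·C·(Δy)² = 0.5 × 184.06 × (0.0255)² = +0.0598425075
ΔP/P ≈ -0.2776185 + 0.0598425075 = -0.2177759925
= -21.77759925%.

-21.778%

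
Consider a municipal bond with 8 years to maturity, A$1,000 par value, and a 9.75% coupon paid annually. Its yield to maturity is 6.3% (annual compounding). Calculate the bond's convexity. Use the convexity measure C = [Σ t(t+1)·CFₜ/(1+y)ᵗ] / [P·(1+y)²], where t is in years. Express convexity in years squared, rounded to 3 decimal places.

43.986

With y = 0.063:
  t   CF        PV=CF/(1+0.063)^t    t·PV        t(t+1)·PV
  1        97.50        91.7215        91.7215         183.4431
  2        97.50        86.2856       172.5711         517.7133
  3        97.50        81.1717       243.5152         974.0608
  4        97.50        76.3610       305.4440       1,527.2198
  5        97.50        71.8354       359.1768       2,155.0609
  6        97.50        67.5780       405.4677       2,838.2740
  7        97.50        63.5729       445.0100       3,560.0803
  8     1,097.50       673.1912     5,385.5294      48,469.7644
  Σ                  1,211.7172     7,408.4358      60,225.6167
P = 1,211.7172.
Convexity = Σ t(t+1)·PV / [P·(1+y)²] = 60,225.6167 / (1,211.7172 × 1.129969) = 43.98590.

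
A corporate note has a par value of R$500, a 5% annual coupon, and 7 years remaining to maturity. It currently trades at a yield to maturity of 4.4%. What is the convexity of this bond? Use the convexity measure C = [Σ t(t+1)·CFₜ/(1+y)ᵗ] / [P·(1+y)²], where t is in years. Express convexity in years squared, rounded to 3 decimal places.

42.592

With y = 0.044:
  t   CF        PV=CF/(1+0.044)^t    t·PV        t(t+1)·PV
  1        25.00        23.9464        23.9464          47.8927
  2        25.00        22.9371        45.8743         137.6228
  3        25.00        21.9704        65.9113         263.6451
  4        25.00        21.0445        84.1779         420.8894
  5        25.00        20.1575       100.7877         604.7262
  6        25.00        19.3080       115.8479         810.9355
  7       525.00       388.3791     2,718.6535      21,749.2277
  Σ                    517.7430     3,155.1989      24,034.9394
P = 517.7430.
Convexity = Σ t(t+1)·PV / [P·(1+y)²] = 24,034.9394 / (517.7430 × 1.089936) = 42.59198.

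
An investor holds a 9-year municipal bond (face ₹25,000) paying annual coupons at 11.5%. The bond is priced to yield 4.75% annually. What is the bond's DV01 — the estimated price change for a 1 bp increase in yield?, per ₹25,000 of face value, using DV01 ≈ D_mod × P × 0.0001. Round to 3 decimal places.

₹23.401

Periodic yield y = 0.0475.
  t   CF        PV=CF/(1+0.0475)^t    t·PV
  1     2,875.00     2,744.6301     2,744.6301
  2     2,875.00     2,620.1719     5,240.3438
  3     2,875.00     2,501.3574     7,504.0723
  4     2,875.00     2,387.9307     9,551.7229
  5     2,875.00     2,279.6475    11,398.2373
  6     2,875.00     2,176.2744    13,057.6466
  7     2,875.00     2,077.5890    14,543.1227
  8     2,875.00     1,983.3785    15,867.0278
  9    27,875.00    18,358.1364   165,223.2272
  Σ                 37,129.1158   245,130.0306
P = 37,129.1158; D_Mac = 6.60210 yrs; D_mod = 6.30272 yrs.
DV01 ≈ 6.30272 × 37,129.1158 × 0.0001 = 23.401435.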